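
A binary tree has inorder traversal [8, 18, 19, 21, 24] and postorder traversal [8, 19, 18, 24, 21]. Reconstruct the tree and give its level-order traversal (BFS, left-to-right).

Inorder:   [8, 18, 19, 21, 24]
Postorder: [8, 19, 18, 24, 21]
Algorithm: postorder visits root last, so walk postorder right-to-left;
each value is the root of the current inorder slice — split it at that
value, recurse on the right subtree first, then the left.
Recursive splits:
  root=21; inorder splits into left=[8, 18, 19], right=[24]
  root=24; inorder splits into left=[], right=[]
  root=18; inorder splits into left=[8], right=[19]
  root=19; inorder splits into left=[], right=[]
  root=8; inorder splits into left=[], right=[]
Reconstructed level-order: [21, 18, 24, 8, 19]


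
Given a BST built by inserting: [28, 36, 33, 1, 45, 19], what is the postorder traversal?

Tree insertion order: [28, 36, 33, 1, 45, 19]
Tree (level-order array): [28, 1, 36, None, 19, 33, 45]
Postorder traversal: [19, 1, 33, 45, 36, 28]


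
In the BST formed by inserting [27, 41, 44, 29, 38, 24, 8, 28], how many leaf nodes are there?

Tree built from: [27, 41, 44, 29, 38, 24, 8, 28]
Tree (level-order array): [27, 24, 41, 8, None, 29, 44, None, None, 28, 38]
Rule: A leaf has 0 children.
Per-node child counts:
  node 27: 2 child(ren)
  node 24: 1 child(ren)
  node 8: 0 child(ren)
  node 41: 2 child(ren)
  node 29: 2 child(ren)
  node 28: 0 child(ren)
  node 38: 0 child(ren)
  node 44: 0 child(ren)
Matching nodes: [8, 28, 38, 44]
Count of leaf nodes: 4


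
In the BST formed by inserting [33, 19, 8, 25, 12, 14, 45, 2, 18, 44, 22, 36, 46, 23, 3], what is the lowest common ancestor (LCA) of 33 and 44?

Tree insertion order: [33, 19, 8, 25, 12, 14, 45, 2, 18, 44, 22, 36, 46, 23, 3]
Tree (level-order array): [33, 19, 45, 8, 25, 44, 46, 2, 12, 22, None, 36, None, None, None, None, 3, None, 14, None, 23, None, None, None, None, None, 18]
In a BST, the LCA of p=33, q=44 is the first node v on the
root-to-leaf path with p <= v <= q (go left if both < v, right if both > v).
Walk from root:
  at 33: 33 <= 33 <= 44, this is the LCA
LCA = 33


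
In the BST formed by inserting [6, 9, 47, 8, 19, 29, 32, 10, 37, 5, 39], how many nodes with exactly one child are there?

Tree built from: [6, 9, 47, 8, 19, 29, 32, 10, 37, 5, 39]
Tree (level-order array): [6, 5, 9, None, None, 8, 47, None, None, 19, None, 10, 29, None, None, None, 32, None, 37, None, 39]
Rule: These are nodes with exactly 1 non-null child.
Per-node child counts:
  node 6: 2 child(ren)
  node 5: 0 child(ren)
  node 9: 2 child(ren)
  node 8: 0 child(ren)
  node 47: 1 child(ren)
  node 19: 2 child(ren)
  node 10: 0 child(ren)
  node 29: 1 child(ren)
  node 32: 1 child(ren)
  node 37: 1 child(ren)
  node 39: 0 child(ren)
Matching nodes: [47, 29, 32, 37]
Count of nodes with exactly one child: 4


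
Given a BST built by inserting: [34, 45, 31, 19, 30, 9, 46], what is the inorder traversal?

Tree insertion order: [34, 45, 31, 19, 30, 9, 46]
Tree (level-order array): [34, 31, 45, 19, None, None, 46, 9, 30]
Inorder traversal: [9, 19, 30, 31, 34, 45, 46]


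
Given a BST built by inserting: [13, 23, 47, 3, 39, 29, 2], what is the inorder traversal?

Tree insertion order: [13, 23, 47, 3, 39, 29, 2]
Tree (level-order array): [13, 3, 23, 2, None, None, 47, None, None, 39, None, 29]
Inorder traversal: [2, 3, 13, 23, 29, 39, 47]


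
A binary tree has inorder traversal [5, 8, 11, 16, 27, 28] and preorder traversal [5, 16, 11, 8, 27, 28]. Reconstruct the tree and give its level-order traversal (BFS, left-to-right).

Inorder:  [5, 8, 11, 16, 27, 28]
Preorder: [5, 16, 11, 8, 27, 28]
Algorithm: preorder visits root first, so consume preorder in order;
for each root, split the current inorder slice at that value into
left-subtree inorder and right-subtree inorder, then recurse.
Recursive splits:
  root=5; inorder splits into left=[], right=[8, 11, 16, 27, 28]
  root=16; inorder splits into left=[8, 11], right=[27, 28]
  root=11; inorder splits into left=[8], right=[]
  root=8; inorder splits into left=[], right=[]
  root=27; inorder splits into left=[], right=[28]
  root=28; inorder splits into left=[], right=[]
Reconstructed level-order: [5, 16, 11, 27, 8, 28]


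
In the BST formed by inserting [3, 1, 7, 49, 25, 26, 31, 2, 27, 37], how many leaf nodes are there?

Tree built from: [3, 1, 7, 49, 25, 26, 31, 2, 27, 37]
Tree (level-order array): [3, 1, 7, None, 2, None, 49, None, None, 25, None, None, 26, None, 31, 27, 37]
Rule: A leaf has 0 children.
Per-node child counts:
  node 3: 2 child(ren)
  node 1: 1 child(ren)
  node 2: 0 child(ren)
  node 7: 1 child(ren)
  node 49: 1 child(ren)
  node 25: 1 child(ren)
  node 26: 1 child(ren)
  node 31: 2 child(ren)
  node 27: 0 child(ren)
  node 37: 0 child(ren)
Matching nodes: [2, 27, 37]
Count of leaf nodes: 3


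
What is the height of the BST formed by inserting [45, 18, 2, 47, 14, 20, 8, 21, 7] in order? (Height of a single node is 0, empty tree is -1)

Insertion order: [45, 18, 2, 47, 14, 20, 8, 21, 7]
Tree (level-order array): [45, 18, 47, 2, 20, None, None, None, 14, None, 21, 8, None, None, None, 7]
Compute height bottom-up (empty subtree = -1):
  height(7) = 1 + max(-1, -1) = 0
  height(8) = 1 + max(0, -1) = 1
  height(14) = 1 + max(1, -1) = 2
  height(2) = 1 + max(-1, 2) = 3
  height(21) = 1 + max(-1, -1) = 0
  height(20) = 1 + max(-1, 0) = 1
  height(18) = 1 + max(3, 1) = 4
  height(47) = 1 + max(-1, -1) = 0
  height(45) = 1 + max(4, 0) = 5
Height = 5


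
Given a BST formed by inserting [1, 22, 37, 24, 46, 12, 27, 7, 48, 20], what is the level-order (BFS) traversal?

Tree insertion order: [1, 22, 37, 24, 46, 12, 27, 7, 48, 20]
Tree (level-order array): [1, None, 22, 12, 37, 7, 20, 24, 46, None, None, None, None, None, 27, None, 48]
BFS from the root, enqueuing left then right child of each popped node:
  queue [1] -> pop 1, enqueue [22], visited so far: [1]
  queue [22] -> pop 22, enqueue [12, 37], visited so far: [1, 22]
  queue [12, 37] -> pop 12, enqueue [7, 20], visited so far: [1, 22, 12]
  queue [37, 7, 20] -> pop 37, enqueue [24, 46], visited so far: [1, 22, 12, 37]
  queue [7, 20, 24, 46] -> pop 7, enqueue [none], visited so far: [1, 22, 12, 37, 7]
  queue [20, 24, 46] -> pop 20, enqueue [none], visited so far: [1, 22, 12, 37, 7, 20]
  queue [24, 46] -> pop 24, enqueue [27], visited so far: [1, 22, 12, 37, 7, 20, 24]
  queue [46, 27] -> pop 46, enqueue [48], visited so far: [1, 22, 12, 37, 7, 20, 24, 46]
  queue [27, 48] -> pop 27, enqueue [none], visited so far: [1, 22, 12, 37, 7, 20, 24, 46, 27]
  queue [48] -> pop 48, enqueue [none], visited so far: [1, 22, 12, 37, 7, 20, 24, 46, 27, 48]
Result: [1, 22, 12, 37, 7, 20, 24, 46, 27, 48]


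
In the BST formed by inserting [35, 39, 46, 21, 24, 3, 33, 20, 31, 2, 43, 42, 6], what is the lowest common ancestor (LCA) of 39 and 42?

Tree insertion order: [35, 39, 46, 21, 24, 3, 33, 20, 31, 2, 43, 42, 6]
Tree (level-order array): [35, 21, 39, 3, 24, None, 46, 2, 20, None, 33, 43, None, None, None, 6, None, 31, None, 42]
In a BST, the LCA of p=39, q=42 is the first node v on the
root-to-leaf path with p <= v <= q (go left if both < v, right if both > v).
Walk from root:
  at 35: both 39 and 42 > 35, go right
  at 39: 39 <= 39 <= 42, this is the LCA
LCA = 39


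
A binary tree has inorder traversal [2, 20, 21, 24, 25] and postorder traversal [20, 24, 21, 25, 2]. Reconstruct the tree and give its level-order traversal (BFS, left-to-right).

Inorder:   [2, 20, 21, 24, 25]
Postorder: [20, 24, 21, 25, 2]
Algorithm: postorder visits root last, so walk postorder right-to-left;
each value is the root of the current inorder slice — split it at that
value, recurse on the right subtree first, then the left.
Recursive splits:
  root=2; inorder splits into left=[], right=[20, 21, 24, 25]
  root=25; inorder splits into left=[20, 21, 24], right=[]
  root=21; inorder splits into left=[20], right=[24]
  root=24; inorder splits into left=[], right=[]
  root=20; inorder splits into left=[], right=[]
Reconstructed level-order: [2, 25, 21, 20, 24]


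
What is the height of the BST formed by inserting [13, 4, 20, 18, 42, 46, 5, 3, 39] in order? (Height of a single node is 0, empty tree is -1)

Insertion order: [13, 4, 20, 18, 42, 46, 5, 3, 39]
Tree (level-order array): [13, 4, 20, 3, 5, 18, 42, None, None, None, None, None, None, 39, 46]
Compute height bottom-up (empty subtree = -1):
  height(3) = 1 + max(-1, -1) = 0
  height(5) = 1 + max(-1, -1) = 0
  height(4) = 1 + max(0, 0) = 1
  height(18) = 1 + max(-1, -1) = 0
  height(39) = 1 + max(-1, -1) = 0
  height(46) = 1 + max(-1, -1) = 0
  height(42) = 1 + max(0, 0) = 1
  height(20) = 1 + max(0, 1) = 2
  height(13) = 1 + max(1, 2) = 3
Height = 3


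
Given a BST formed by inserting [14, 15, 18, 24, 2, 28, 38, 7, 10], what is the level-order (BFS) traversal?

Tree insertion order: [14, 15, 18, 24, 2, 28, 38, 7, 10]
Tree (level-order array): [14, 2, 15, None, 7, None, 18, None, 10, None, 24, None, None, None, 28, None, 38]
BFS from the root, enqueuing left then right child of each popped node:
  queue [14] -> pop 14, enqueue [2, 15], visited so far: [14]
  queue [2, 15] -> pop 2, enqueue [7], visited so far: [14, 2]
  queue [15, 7] -> pop 15, enqueue [18], visited so far: [14, 2, 15]
  queue [7, 18] -> pop 7, enqueue [10], visited so far: [14, 2, 15, 7]
  queue [18, 10] -> pop 18, enqueue [24], visited so far: [14, 2, 15, 7, 18]
  queue [10, 24] -> pop 10, enqueue [none], visited so far: [14, 2, 15, 7, 18, 10]
  queue [24] -> pop 24, enqueue [28], visited so far: [14, 2, 15, 7, 18, 10, 24]
  queue [28] -> pop 28, enqueue [38], visited so far: [14, 2, 15, 7, 18, 10, 24, 28]
  queue [38] -> pop 38, enqueue [none], visited so far: [14, 2, 15, 7, 18, 10, 24, 28, 38]
Result: [14, 2, 15, 7, 18, 10, 24, 28, 38]


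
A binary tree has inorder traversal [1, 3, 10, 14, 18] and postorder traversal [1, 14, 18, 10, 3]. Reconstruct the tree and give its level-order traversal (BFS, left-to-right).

Inorder:   [1, 3, 10, 14, 18]
Postorder: [1, 14, 18, 10, 3]
Algorithm: postorder visits root last, so walk postorder right-to-left;
each value is the root of the current inorder slice — split it at that
value, recurse on the right subtree first, then the left.
Recursive splits:
  root=3; inorder splits into left=[1], right=[10, 14, 18]
  root=10; inorder splits into left=[], right=[14, 18]
  root=18; inorder splits into left=[14], right=[]
  root=14; inorder splits into left=[], right=[]
  root=1; inorder splits into left=[], right=[]
Reconstructed level-order: [3, 1, 10, 18, 14]


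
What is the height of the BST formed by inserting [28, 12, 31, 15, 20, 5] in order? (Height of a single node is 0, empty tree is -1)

Insertion order: [28, 12, 31, 15, 20, 5]
Tree (level-order array): [28, 12, 31, 5, 15, None, None, None, None, None, 20]
Compute height bottom-up (empty subtree = -1):
  height(5) = 1 + max(-1, -1) = 0
  height(20) = 1 + max(-1, -1) = 0
  height(15) = 1 + max(-1, 0) = 1
  height(12) = 1 + max(0, 1) = 2
  height(31) = 1 + max(-1, -1) = 0
  height(28) = 1 + max(2, 0) = 3
Height = 3


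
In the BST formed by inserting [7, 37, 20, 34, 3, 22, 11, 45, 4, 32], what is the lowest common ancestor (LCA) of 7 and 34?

Tree insertion order: [7, 37, 20, 34, 3, 22, 11, 45, 4, 32]
Tree (level-order array): [7, 3, 37, None, 4, 20, 45, None, None, 11, 34, None, None, None, None, 22, None, None, 32]
In a BST, the LCA of p=7, q=34 is the first node v on the
root-to-leaf path with p <= v <= q (go left if both < v, right if both > v).
Walk from root:
  at 7: 7 <= 7 <= 34, this is the LCA
LCA = 7


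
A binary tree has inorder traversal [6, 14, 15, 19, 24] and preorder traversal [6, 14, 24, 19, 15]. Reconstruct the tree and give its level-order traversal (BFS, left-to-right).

Inorder:  [6, 14, 15, 19, 24]
Preorder: [6, 14, 24, 19, 15]
Algorithm: preorder visits root first, so consume preorder in order;
for each root, split the current inorder slice at that value into
left-subtree inorder and right-subtree inorder, then recurse.
Recursive splits:
  root=6; inorder splits into left=[], right=[14, 15, 19, 24]
  root=14; inorder splits into left=[], right=[15, 19, 24]
  root=24; inorder splits into left=[15, 19], right=[]
  root=19; inorder splits into left=[15], right=[]
  root=15; inorder splits into left=[], right=[]
Reconstructed level-order: [6, 14, 24, 19, 15]


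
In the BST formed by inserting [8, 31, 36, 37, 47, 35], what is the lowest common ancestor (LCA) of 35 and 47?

Tree insertion order: [8, 31, 36, 37, 47, 35]
Tree (level-order array): [8, None, 31, None, 36, 35, 37, None, None, None, 47]
In a BST, the LCA of p=35, q=47 is the first node v on the
root-to-leaf path with p <= v <= q (go left if both < v, right if both > v).
Walk from root:
  at 8: both 35 and 47 > 8, go right
  at 31: both 35 and 47 > 31, go right
  at 36: 35 <= 36 <= 47, this is the LCA
LCA = 36


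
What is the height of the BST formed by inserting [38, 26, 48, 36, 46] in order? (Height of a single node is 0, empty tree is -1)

Insertion order: [38, 26, 48, 36, 46]
Tree (level-order array): [38, 26, 48, None, 36, 46]
Compute height bottom-up (empty subtree = -1):
  height(36) = 1 + max(-1, -1) = 0
  height(26) = 1 + max(-1, 0) = 1
  height(46) = 1 + max(-1, -1) = 0
  height(48) = 1 + max(0, -1) = 1
  height(38) = 1 + max(1, 1) = 2
Height = 2


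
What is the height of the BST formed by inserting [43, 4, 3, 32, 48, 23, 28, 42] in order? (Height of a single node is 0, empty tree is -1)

Insertion order: [43, 4, 3, 32, 48, 23, 28, 42]
Tree (level-order array): [43, 4, 48, 3, 32, None, None, None, None, 23, 42, None, 28]
Compute height bottom-up (empty subtree = -1):
  height(3) = 1 + max(-1, -1) = 0
  height(28) = 1 + max(-1, -1) = 0
  height(23) = 1 + max(-1, 0) = 1
  height(42) = 1 + max(-1, -1) = 0
  height(32) = 1 + max(1, 0) = 2
  height(4) = 1 + max(0, 2) = 3
  height(48) = 1 + max(-1, -1) = 0
  height(43) = 1 + max(3, 0) = 4
Height = 4


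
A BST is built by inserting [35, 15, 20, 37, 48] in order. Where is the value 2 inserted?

Starting tree (level order): [35, 15, 37, None, 20, None, 48]
Insertion path: 35 -> 15
Result: insert 2 as left child of 15
Final tree (level order): [35, 15, 37, 2, 20, None, 48]


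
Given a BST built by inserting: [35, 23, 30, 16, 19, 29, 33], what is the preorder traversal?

Tree insertion order: [35, 23, 30, 16, 19, 29, 33]
Tree (level-order array): [35, 23, None, 16, 30, None, 19, 29, 33]
Preorder traversal: [35, 23, 16, 19, 30, 29, 33]


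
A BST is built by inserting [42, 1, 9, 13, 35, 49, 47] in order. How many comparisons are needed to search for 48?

Search path for 48: 42 -> 49 -> 47
Found: False
Comparisons: 3


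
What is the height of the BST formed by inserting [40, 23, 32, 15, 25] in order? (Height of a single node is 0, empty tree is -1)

Insertion order: [40, 23, 32, 15, 25]
Tree (level-order array): [40, 23, None, 15, 32, None, None, 25]
Compute height bottom-up (empty subtree = -1):
  height(15) = 1 + max(-1, -1) = 0
  height(25) = 1 + max(-1, -1) = 0
  height(32) = 1 + max(0, -1) = 1
  height(23) = 1 + max(0, 1) = 2
  height(40) = 1 + max(2, -1) = 3
Height = 3


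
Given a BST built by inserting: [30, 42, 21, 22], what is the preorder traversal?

Tree insertion order: [30, 42, 21, 22]
Tree (level-order array): [30, 21, 42, None, 22]
Preorder traversal: [30, 21, 22, 42]


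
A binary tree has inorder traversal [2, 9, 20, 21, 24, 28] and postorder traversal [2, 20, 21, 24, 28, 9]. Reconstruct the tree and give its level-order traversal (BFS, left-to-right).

Inorder:   [2, 9, 20, 21, 24, 28]
Postorder: [2, 20, 21, 24, 28, 9]
Algorithm: postorder visits root last, so walk postorder right-to-left;
each value is the root of the current inorder slice — split it at that
value, recurse on the right subtree first, then the left.
Recursive splits:
  root=9; inorder splits into left=[2], right=[20, 21, 24, 28]
  root=28; inorder splits into left=[20, 21, 24], right=[]
  root=24; inorder splits into left=[20, 21], right=[]
  root=21; inorder splits into left=[20], right=[]
  root=20; inorder splits into left=[], right=[]
  root=2; inorder splits into left=[], right=[]
Reconstructed level-order: [9, 2, 28, 24, 21, 20]


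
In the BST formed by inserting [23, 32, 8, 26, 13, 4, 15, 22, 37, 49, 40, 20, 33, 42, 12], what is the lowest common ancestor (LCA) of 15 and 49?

Tree insertion order: [23, 32, 8, 26, 13, 4, 15, 22, 37, 49, 40, 20, 33, 42, 12]
Tree (level-order array): [23, 8, 32, 4, 13, 26, 37, None, None, 12, 15, None, None, 33, 49, None, None, None, 22, None, None, 40, None, 20, None, None, 42]
In a BST, the LCA of p=15, q=49 is the first node v on the
root-to-leaf path with p <= v <= q (go left if both < v, right if both > v).
Walk from root:
  at 23: 15 <= 23 <= 49, this is the LCA
LCA = 23


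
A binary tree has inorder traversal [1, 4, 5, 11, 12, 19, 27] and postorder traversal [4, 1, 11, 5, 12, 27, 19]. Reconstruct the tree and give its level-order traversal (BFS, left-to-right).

Inorder:   [1, 4, 5, 11, 12, 19, 27]
Postorder: [4, 1, 11, 5, 12, 27, 19]
Algorithm: postorder visits root last, so walk postorder right-to-left;
each value is the root of the current inorder slice — split it at that
value, recurse on the right subtree first, then the left.
Recursive splits:
  root=19; inorder splits into left=[1, 4, 5, 11, 12], right=[27]
  root=27; inorder splits into left=[], right=[]
  root=12; inorder splits into left=[1, 4, 5, 11], right=[]
  root=5; inorder splits into left=[1, 4], right=[11]
  root=11; inorder splits into left=[], right=[]
  root=1; inorder splits into left=[], right=[4]
  root=4; inorder splits into left=[], right=[]
Reconstructed level-order: [19, 12, 27, 5, 1, 11, 4]


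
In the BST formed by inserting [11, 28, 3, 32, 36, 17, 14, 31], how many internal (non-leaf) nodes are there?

Tree built from: [11, 28, 3, 32, 36, 17, 14, 31]
Tree (level-order array): [11, 3, 28, None, None, 17, 32, 14, None, 31, 36]
Rule: An internal node has at least one child.
Per-node child counts:
  node 11: 2 child(ren)
  node 3: 0 child(ren)
  node 28: 2 child(ren)
  node 17: 1 child(ren)
  node 14: 0 child(ren)
  node 32: 2 child(ren)
  node 31: 0 child(ren)
  node 36: 0 child(ren)
Matching nodes: [11, 28, 17, 32]
Count of internal (non-leaf) nodes: 4


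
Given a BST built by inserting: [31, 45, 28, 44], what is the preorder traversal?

Tree insertion order: [31, 45, 28, 44]
Tree (level-order array): [31, 28, 45, None, None, 44]
Preorder traversal: [31, 28, 45, 44]


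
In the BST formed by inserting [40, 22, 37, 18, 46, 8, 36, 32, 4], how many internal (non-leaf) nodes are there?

Tree built from: [40, 22, 37, 18, 46, 8, 36, 32, 4]
Tree (level-order array): [40, 22, 46, 18, 37, None, None, 8, None, 36, None, 4, None, 32]
Rule: An internal node has at least one child.
Per-node child counts:
  node 40: 2 child(ren)
  node 22: 2 child(ren)
  node 18: 1 child(ren)
  node 8: 1 child(ren)
  node 4: 0 child(ren)
  node 37: 1 child(ren)
  node 36: 1 child(ren)
  node 32: 0 child(ren)
  node 46: 0 child(ren)
Matching nodes: [40, 22, 18, 8, 37, 36]
Count of internal (non-leaf) nodes: 6


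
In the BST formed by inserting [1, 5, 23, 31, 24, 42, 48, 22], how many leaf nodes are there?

Tree built from: [1, 5, 23, 31, 24, 42, 48, 22]
Tree (level-order array): [1, None, 5, None, 23, 22, 31, None, None, 24, 42, None, None, None, 48]
Rule: A leaf has 0 children.
Per-node child counts:
  node 1: 1 child(ren)
  node 5: 1 child(ren)
  node 23: 2 child(ren)
  node 22: 0 child(ren)
  node 31: 2 child(ren)
  node 24: 0 child(ren)
  node 42: 1 child(ren)
  node 48: 0 child(ren)
Matching nodes: [22, 24, 48]
Count of leaf nodes: 3


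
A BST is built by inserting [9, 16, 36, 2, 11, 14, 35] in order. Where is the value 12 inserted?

Starting tree (level order): [9, 2, 16, None, None, 11, 36, None, 14, 35]
Insertion path: 9 -> 16 -> 11 -> 14
Result: insert 12 as left child of 14
Final tree (level order): [9, 2, 16, None, None, 11, 36, None, 14, 35, None, 12]


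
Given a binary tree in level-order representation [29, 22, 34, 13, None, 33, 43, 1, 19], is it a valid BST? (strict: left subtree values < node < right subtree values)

Level-order array: [29, 22, 34, 13, None, 33, 43, 1, 19]
Validate using subtree bounds (lo, hi): at each node, require lo < value < hi,
then recurse left with hi=value and right with lo=value.
Preorder trace (stopping at first violation):
  at node 29 with bounds (-inf, +inf): OK
  at node 22 with bounds (-inf, 29): OK
  at node 13 with bounds (-inf, 22): OK
  at node 1 with bounds (-inf, 13): OK
  at node 19 with bounds (13, 22): OK
  at node 34 with bounds (29, +inf): OK
  at node 33 with bounds (29, 34): OK
  at node 43 with bounds (34, +inf): OK
No violation found at any node.
Result: Valid BST


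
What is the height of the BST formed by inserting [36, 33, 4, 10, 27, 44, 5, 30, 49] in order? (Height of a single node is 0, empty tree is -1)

Insertion order: [36, 33, 4, 10, 27, 44, 5, 30, 49]
Tree (level-order array): [36, 33, 44, 4, None, None, 49, None, 10, None, None, 5, 27, None, None, None, 30]
Compute height bottom-up (empty subtree = -1):
  height(5) = 1 + max(-1, -1) = 0
  height(30) = 1 + max(-1, -1) = 0
  height(27) = 1 + max(-1, 0) = 1
  height(10) = 1 + max(0, 1) = 2
  height(4) = 1 + max(-1, 2) = 3
  height(33) = 1 + max(3, -1) = 4
  height(49) = 1 + max(-1, -1) = 0
  height(44) = 1 + max(-1, 0) = 1
  height(36) = 1 + max(4, 1) = 5
Height = 5


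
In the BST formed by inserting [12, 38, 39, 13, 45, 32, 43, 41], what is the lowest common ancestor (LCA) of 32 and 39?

Tree insertion order: [12, 38, 39, 13, 45, 32, 43, 41]
Tree (level-order array): [12, None, 38, 13, 39, None, 32, None, 45, None, None, 43, None, 41]
In a BST, the LCA of p=32, q=39 is the first node v on the
root-to-leaf path with p <= v <= q (go left if both < v, right if both > v).
Walk from root:
  at 12: both 32 and 39 > 12, go right
  at 38: 32 <= 38 <= 39, this is the LCA
LCA = 38


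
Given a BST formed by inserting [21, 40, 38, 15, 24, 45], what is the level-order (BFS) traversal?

Tree insertion order: [21, 40, 38, 15, 24, 45]
Tree (level-order array): [21, 15, 40, None, None, 38, 45, 24]
BFS from the root, enqueuing left then right child of each popped node:
  queue [21] -> pop 21, enqueue [15, 40], visited so far: [21]
  queue [15, 40] -> pop 15, enqueue [none], visited so far: [21, 15]
  queue [40] -> pop 40, enqueue [38, 45], visited so far: [21, 15, 40]
  queue [38, 45] -> pop 38, enqueue [24], visited so far: [21, 15, 40, 38]
  queue [45, 24] -> pop 45, enqueue [none], visited so far: [21, 15, 40, 38, 45]
  queue [24] -> pop 24, enqueue [none], visited so far: [21, 15, 40, 38, 45, 24]
Result: [21, 15, 40, 38, 45, 24]


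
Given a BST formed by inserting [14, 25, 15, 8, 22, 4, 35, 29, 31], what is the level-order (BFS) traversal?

Tree insertion order: [14, 25, 15, 8, 22, 4, 35, 29, 31]
Tree (level-order array): [14, 8, 25, 4, None, 15, 35, None, None, None, 22, 29, None, None, None, None, 31]
BFS from the root, enqueuing left then right child of each popped node:
  queue [14] -> pop 14, enqueue [8, 25], visited so far: [14]
  queue [8, 25] -> pop 8, enqueue [4], visited so far: [14, 8]
  queue [25, 4] -> pop 25, enqueue [15, 35], visited so far: [14, 8, 25]
  queue [4, 15, 35] -> pop 4, enqueue [none], visited so far: [14, 8, 25, 4]
  queue [15, 35] -> pop 15, enqueue [22], visited so far: [14, 8, 25, 4, 15]
  queue [35, 22] -> pop 35, enqueue [29], visited so far: [14, 8, 25, 4, 15, 35]
  queue [22, 29] -> pop 22, enqueue [none], visited so far: [14, 8, 25, 4, 15, 35, 22]
  queue [29] -> pop 29, enqueue [31], visited so far: [14, 8, 25, 4, 15, 35, 22, 29]
  queue [31] -> pop 31, enqueue [none], visited so far: [14, 8, 25, 4, 15, 35, 22, 29, 31]
Result: [14, 8, 25, 4, 15, 35, 22, 29, 31]


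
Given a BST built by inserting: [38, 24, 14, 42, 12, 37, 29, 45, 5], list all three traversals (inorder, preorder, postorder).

Tree insertion order: [38, 24, 14, 42, 12, 37, 29, 45, 5]
Tree (level-order array): [38, 24, 42, 14, 37, None, 45, 12, None, 29, None, None, None, 5]
Inorder (L, root, R): [5, 12, 14, 24, 29, 37, 38, 42, 45]
Preorder (root, L, R): [38, 24, 14, 12, 5, 37, 29, 42, 45]
Postorder (L, R, root): [5, 12, 14, 29, 37, 24, 45, 42, 38]


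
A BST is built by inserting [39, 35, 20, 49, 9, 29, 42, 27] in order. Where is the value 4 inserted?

Starting tree (level order): [39, 35, 49, 20, None, 42, None, 9, 29, None, None, None, None, 27]
Insertion path: 39 -> 35 -> 20 -> 9
Result: insert 4 as left child of 9
Final tree (level order): [39, 35, 49, 20, None, 42, None, 9, 29, None, None, 4, None, 27]


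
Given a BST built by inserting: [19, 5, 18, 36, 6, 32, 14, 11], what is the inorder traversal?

Tree insertion order: [19, 5, 18, 36, 6, 32, 14, 11]
Tree (level-order array): [19, 5, 36, None, 18, 32, None, 6, None, None, None, None, 14, 11]
Inorder traversal: [5, 6, 11, 14, 18, 19, 32, 36]


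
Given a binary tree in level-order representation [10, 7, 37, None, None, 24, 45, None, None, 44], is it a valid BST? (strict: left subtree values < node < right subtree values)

Level-order array: [10, 7, 37, None, None, 24, 45, None, None, 44]
Validate using subtree bounds (lo, hi): at each node, require lo < value < hi,
then recurse left with hi=value and right with lo=value.
Preorder trace (stopping at first violation):
  at node 10 with bounds (-inf, +inf): OK
  at node 7 with bounds (-inf, 10): OK
  at node 37 with bounds (10, +inf): OK
  at node 24 with bounds (10, 37): OK
  at node 45 with bounds (37, +inf): OK
  at node 44 with bounds (37, 45): OK
No violation found at any node.
Result: Valid BST


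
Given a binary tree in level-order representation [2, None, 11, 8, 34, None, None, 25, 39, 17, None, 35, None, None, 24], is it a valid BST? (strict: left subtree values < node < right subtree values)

Level-order array: [2, None, 11, 8, 34, None, None, 25, 39, 17, None, 35, None, None, 24]
Validate using subtree bounds (lo, hi): at each node, require lo < value < hi,
then recurse left with hi=value and right with lo=value.
Preorder trace (stopping at first violation):
  at node 2 with bounds (-inf, +inf): OK
  at node 11 with bounds (2, +inf): OK
  at node 8 with bounds (2, 11): OK
  at node 34 with bounds (11, +inf): OK
  at node 25 with bounds (11, 34): OK
  at node 17 with bounds (11, 25): OK
  at node 24 with bounds (17, 25): OK
  at node 39 with bounds (34, +inf): OK
  at node 35 with bounds (34, 39): OK
No violation found at any node.
Result: Valid BST


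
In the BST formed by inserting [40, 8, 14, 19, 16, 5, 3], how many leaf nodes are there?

Tree built from: [40, 8, 14, 19, 16, 5, 3]
Tree (level-order array): [40, 8, None, 5, 14, 3, None, None, 19, None, None, 16]
Rule: A leaf has 0 children.
Per-node child counts:
  node 40: 1 child(ren)
  node 8: 2 child(ren)
  node 5: 1 child(ren)
  node 3: 0 child(ren)
  node 14: 1 child(ren)
  node 19: 1 child(ren)
  node 16: 0 child(ren)
Matching nodes: [3, 16]
Count of leaf nodes: 2


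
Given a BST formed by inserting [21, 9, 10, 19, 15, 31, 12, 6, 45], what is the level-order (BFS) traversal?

Tree insertion order: [21, 9, 10, 19, 15, 31, 12, 6, 45]
Tree (level-order array): [21, 9, 31, 6, 10, None, 45, None, None, None, 19, None, None, 15, None, 12]
BFS from the root, enqueuing left then right child of each popped node:
  queue [21] -> pop 21, enqueue [9, 31], visited so far: [21]
  queue [9, 31] -> pop 9, enqueue [6, 10], visited so far: [21, 9]
  queue [31, 6, 10] -> pop 31, enqueue [45], visited so far: [21, 9, 31]
  queue [6, 10, 45] -> pop 6, enqueue [none], visited so far: [21, 9, 31, 6]
  queue [10, 45] -> pop 10, enqueue [19], visited so far: [21, 9, 31, 6, 10]
  queue [45, 19] -> pop 45, enqueue [none], visited so far: [21, 9, 31, 6, 10, 45]
  queue [19] -> pop 19, enqueue [15], visited so far: [21, 9, 31, 6, 10, 45, 19]
  queue [15] -> pop 15, enqueue [12], visited so far: [21, 9, 31, 6, 10, 45, 19, 15]
  queue [12] -> pop 12, enqueue [none], visited so far: [21, 9, 31, 6, 10, 45, 19, 15, 12]
Result: [21, 9, 31, 6, 10, 45, 19, 15, 12]


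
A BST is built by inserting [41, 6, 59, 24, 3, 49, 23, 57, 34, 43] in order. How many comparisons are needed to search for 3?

Search path for 3: 41 -> 6 -> 3
Found: True
Comparisons: 3


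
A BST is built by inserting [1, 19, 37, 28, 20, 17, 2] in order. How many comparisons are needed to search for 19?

Search path for 19: 1 -> 19
Found: True
Comparisons: 2


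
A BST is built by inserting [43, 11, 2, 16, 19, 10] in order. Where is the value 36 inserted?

Starting tree (level order): [43, 11, None, 2, 16, None, 10, None, 19]
Insertion path: 43 -> 11 -> 16 -> 19
Result: insert 36 as right child of 19
Final tree (level order): [43, 11, None, 2, 16, None, 10, None, 19, None, None, None, 36]


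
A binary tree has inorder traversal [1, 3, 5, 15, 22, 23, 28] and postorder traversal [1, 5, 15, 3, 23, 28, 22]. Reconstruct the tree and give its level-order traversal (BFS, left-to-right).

Inorder:   [1, 3, 5, 15, 22, 23, 28]
Postorder: [1, 5, 15, 3, 23, 28, 22]
Algorithm: postorder visits root last, so walk postorder right-to-left;
each value is the root of the current inorder slice — split it at that
value, recurse on the right subtree first, then the left.
Recursive splits:
  root=22; inorder splits into left=[1, 3, 5, 15], right=[23, 28]
  root=28; inorder splits into left=[23], right=[]
  root=23; inorder splits into left=[], right=[]
  root=3; inorder splits into left=[1], right=[5, 15]
  root=15; inorder splits into left=[5], right=[]
  root=5; inorder splits into left=[], right=[]
  root=1; inorder splits into left=[], right=[]
Reconstructed level-order: [22, 3, 28, 1, 15, 23, 5]


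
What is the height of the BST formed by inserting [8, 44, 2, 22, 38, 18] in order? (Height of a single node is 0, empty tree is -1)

Insertion order: [8, 44, 2, 22, 38, 18]
Tree (level-order array): [8, 2, 44, None, None, 22, None, 18, 38]
Compute height bottom-up (empty subtree = -1):
  height(2) = 1 + max(-1, -1) = 0
  height(18) = 1 + max(-1, -1) = 0
  height(38) = 1 + max(-1, -1) = 0
  height(22) = 1 + max(0, 0) = 1
  height(44) = 1 + max(1, -1) = 2
  height(8) = 1 + max(0, 2) = 3
Height = 3


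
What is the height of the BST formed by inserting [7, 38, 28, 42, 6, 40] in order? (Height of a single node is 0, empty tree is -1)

Insertion order: [7, 38, 28, 42, 6, 40]
Tree (level-order array): [7, 6, 38, None, None, 28, 42, None, None, 40]
Compute height bottom-up (empty subtree = -1):
  height(6) = 1 + max(-1, -1) = 0
  height(28) = 1 + max(-1, -1) = 0
  height(40) = 1 + max(-1, -1) = 0
  height(42) = 1 + max(0, -1) = 1
  height(38) = 1 + max(0, 1) = 2
  height(7) = 1 + max(0, 2) = 3
Height = 3


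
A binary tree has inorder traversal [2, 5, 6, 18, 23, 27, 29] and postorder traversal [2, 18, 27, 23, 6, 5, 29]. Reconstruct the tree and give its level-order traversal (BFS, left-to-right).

Inorder:   [2, 5, 6, 18, 23, 27, 29]
Postorder: [2, 18, 27, 23, 6, 5, 29]
Algorithm: postorder visits root last, so walk postorder right-to-left;
each value is the root of the current inorder slice — split it at that
value, recurse on the right subtree first, then the left.
Recursive splits:
  root=29; inorder splits into left=[2, 5, 6, 18, 23, 27], right=[]
  root=5; inorder splits into left=[2], right=[6, 18, 23, 27]
  root=6; inorder splits into left=[], right=[18, 23, 27]
  root=23; inorder splits into left=[18], right=[27]
  root=27; inorder splits into left=[], right=[]
  root=18; inorder splits into left=[], right=[]
  root=2; inorder splits into left=[], right=[]
Reconstructed level-order: [29, 5, 2, 6, 23, 18, 27]


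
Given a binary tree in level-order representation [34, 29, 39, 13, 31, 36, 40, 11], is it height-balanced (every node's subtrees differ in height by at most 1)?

Tree (level-order array): [34, 29, 39, 13, 31, 36, 40, 11]
Definition: a tree is height-balanced if, at every node, |h(left) - h(right)| <= 1 (empty subtree has height -1).
Bottom-up per-node check:
  node 11: h_left=-1, h_right=-1, diff=0 [OK], height=0
  node 13: h_left=0, h_right=-1, diff=1 [OK], height=1
  node 31: h_left=-1, h_right=-1, diff=0 [OK], height=0
  node 29: h_left=1, h_right=0, diff=1 [OK], height=2
  node 36: h_left=-1, h_right=-1, diff=0 [OK], height=0
  node 40: h_left=-1, h_right=-1, diff=0 [OK], height=0
  node 39: h_left=0, h_right=0, diff=0 [OK], height=1
  node 34: h_left=2, h_right=1, diff=1 [OK], height=3
All nodes satisfy the balance condition.
Result: Balanced


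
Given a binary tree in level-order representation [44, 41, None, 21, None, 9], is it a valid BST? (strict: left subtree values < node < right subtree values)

Level-order array: [44, 41, None, 21, None, 9]
Validate using subtree bounds (lo, hi): at each node, require lo < value < hi,
then recurse left with hi=value and right with lo=value.
Preorder trace (stopping at first violation):
  at node 44 with bounds (-inf, +inf): OK
  at node 41 with bounds (-inf, 44): OK
  at node 21 with bounds (-inf, 41): OK
  at node 9 with bounds (-inf, 21): OK
No violation found at any node.
Result: Valid BST


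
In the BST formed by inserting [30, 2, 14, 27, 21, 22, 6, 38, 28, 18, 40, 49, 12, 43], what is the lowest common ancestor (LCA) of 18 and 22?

Tree insertion order: [30, 2, 14, 27, 21, 22, 6, 38, 28, 18, 40, 49, 12, 43]
Tree (level-order array): [30, 2, 38, None, 14, None, 40, 6, 27, None, 49, None, 12, 21, 28, 43, None, None, None, 18, 22]
In a BST, the LCA of p=18, q=22 is the first node v on the
root-to-leaf path with p <= v <= q (go left if both < v, right if both > v).
Walk from root:
  at 30: both 18 and 22 < 30, go left
  at 2: both 18 and 22 > 2, go right
  at 14: both 18 and 22 > 14, go right
  at 27: both 18 and 22 < 27, go left
  at 21: 18 <= 21 <= 22, this is the LCA
LCA = 21


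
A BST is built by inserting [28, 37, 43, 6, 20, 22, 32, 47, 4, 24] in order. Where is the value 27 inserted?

Starting tree (level order): [28, 6, 37, 4, 20, 32, 43, None, None, None, 22, None, None, None, 47, None, 24]
Insertion path: 28 -> 6 -> 20 -> 22 -> 24
Result: insert 27 as right child of 24
Final tree (level order): [28, 6, 37, 4, 20, 32, 43, None, None, None, 22, None, None, None, 47, None, 24, None, None, None, 27]


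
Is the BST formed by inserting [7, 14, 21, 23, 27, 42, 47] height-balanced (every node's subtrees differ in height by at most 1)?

Tree (level-order array): [7, None, 14, None, 21, None, 23, None, 27, None, 42, None, 47]
Definition: a tree is height-balanced if, at every node, |h(left) - h(right)| <= 1 (empty subtree has height -1).
Bottom-up per-node check:
  node 47: h_left=-1, h_right=-1, diff=0 [OK], height=0
  node 42: h_left=-1, h_right=0, diff=1 [OK], height=1
  node 27: h_left=-1, h_right=1, diff=2 [FAIL (|-1-1|=2 > 1)], height=2
  node 23: h_left=-1, h_right=2, diff=3 [FAIL (|-1-2|=3 > 1)], height=3
  node 21: h_left=-1, h_right=3, diff=4 [FAIL (|-1-3|=4 > 1)], height=4
  node 14: h_left=-1, h_right=4, diff=5 [FAIL (|-1-4|=5 > 1)], height=5
  node 7: h_left=-1, h_right=5, diff=6 [FAIL (|-1-5|=6 > 1)], height=6
Node 27 violates the condition: |-1 - 1| = 2 > 1.
Result: Not balanced


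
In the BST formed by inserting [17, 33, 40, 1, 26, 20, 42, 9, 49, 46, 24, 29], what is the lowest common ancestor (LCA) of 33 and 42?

Tree insertion order: [17, 33, 40, 1, 26, 20, 42, 9, 49, 46, 24, 29]
Tree (level-order array): [17, 1, 33, None, 9, 26, 40, None, None, 20, 29, None, 42, None, 24, None, None, None, 49, None, None, 46]
In a BST, the LCA of p=33, q=42 is the first node v on the
root-to-leaf path with p <= v <= q (go left if both < v, right if both > v).
Walk from root:
  at 17: both 33 and 42 > 17, go right
  at 33: 33 <= 33 <= 42, this is the LCA
LCA = 33


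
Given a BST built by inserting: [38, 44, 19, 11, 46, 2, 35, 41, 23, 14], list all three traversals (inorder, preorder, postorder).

Tree insertion order: [38, 44, 19, 11, 46, 2, 35, 41, 23, 14]
Tree (level-order array): [38, 19, 44, 11, 35, 41, 46, 2, 14, 23]
Inorder (L, root, R): [2, 11, 14, 19, 23, 35, 38, 41, 44, 46]
Preorder (root, L, R): [38, 19, 11, 2, 14, 35, 23, 44, 41, 46]
Postorder (L, R, root): [2, 14, 11, 23, 35, 19, 41, 46, 44, 38]


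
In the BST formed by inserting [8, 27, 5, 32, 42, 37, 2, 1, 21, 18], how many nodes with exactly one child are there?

Tree built from: [8, 27, 5, 32, 42, 37, 2, 1, 21, 18]
Tree (level-order array): [8, 5, 27, 2, None, 21, 32, 1, None, 18, None, None, 42, None, None, None, None, 37]
Rule: These are nodes with exactly 1 non-null child.
Per-node child counts:
  node 8: 2 child(ren)
  node 5: 1 child(ren)
  node 2: 1 child(ren)
  node 1: 0 child(ren)
  node 27: 2 child(ren)
  node 21: 1 child(ren)
  node 18: 0 child(ren)
  node 32: 1 child(ren)
  node 42: 1 child(ren)
  node 37: 0 child(ren)
Matching nodes: [5, 2, 21, 32, 42]
Count of nodes with exactly one child: 5


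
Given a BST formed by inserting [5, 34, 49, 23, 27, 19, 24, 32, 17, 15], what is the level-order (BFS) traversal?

Tree insertion order: [5, 34, 49, 23, 27, 19, 24, 32, 17, 15]
Tree (level-order array): [5, None, 34, 23, 49, 19, 27, None, None, 17, None, 24, 32, 15]
BFS from the root, enqueuing left then right child of each popped node:
  queue [5] -> pop 5, enqueue [34], visited so far: [5]
  queue [34] -> pop 34, enqueue [23, 49], visited so far: [5, 34]
  queue [23, 49] -> pop 23, enqueue [19, 27], visited so far: [5, 34, 23]
  queue [49, 19, 27] -> pop 49, enqueue [none], visited so far: [5, 34, 23, 49]
  queue [19, 27] -> pop 19, enqueue [17], visited so far: [5, 34, 23, 49, 19]
  queue [27, 17] -> pop 27, enqueue [24, 32], visited so far: [5, 34, 23, 49, 19, 27]
  queue [17, 24, 32] -> pop 17, enqueue [15], visited so far: [5, 34, 23, 49, 19, 27, 17]
  queue [24, 32, 15] -> pop 24, enqueue [none], visited so far: [5, 34, 23, 49, 19, 27, 17, 24]
  queue [32, 15] -> pop 32, enqueue [none], visited so far: [5, 34, 23, 49, 19, 27, 17, 24, 32]
  queue [15] -> pop 15, enqueue [none], visited so far: [5, 34, 23, 49, 19, 27, 17, 24, 32, 15]
Result: [5, 34, 23, 49, 19, 27, 17, 24, 32, 15]


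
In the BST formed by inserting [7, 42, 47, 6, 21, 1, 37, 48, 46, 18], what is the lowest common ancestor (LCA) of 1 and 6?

Tree insertion order: [7, 42, 47, 6, 21, 1, 37, 48, 46, 18]
Tree (level-order array): [7, 6, 42, 1, None, 21, 47, None, None, 18, 37, 46, 48]
In a BST, the LCA of p=1, q=6 is the first node v on the
root-to-leaf path with p <= v <= q (go left if both < v, right if both > v).
Walk from root:
  at 7: both 1 and 6 < 7, go left
  at 6: 1 <= 6 <= 6, this is the LCA
LCA = 6


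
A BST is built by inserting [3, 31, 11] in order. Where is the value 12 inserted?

Starting tree (level order): [3, None, 31, 11]
Insertion path: 3 -> 31 -> 11
Result: insert 12 as right child of 11
Final tree (level order): [3, None, 31, 11, None, None, 12]


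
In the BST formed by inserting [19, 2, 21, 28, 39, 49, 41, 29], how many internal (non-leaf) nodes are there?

Tree built from: [19, 2, 21, 28, 39, 49, 41, 29]
Tree (level-order array): [19, 2, 21, None, None, None, 28, None, 39, 29, 49, None, None, 41]
Rule: An internal node has at least one child.
Per-node child counts:
  node 19: 2 child(ren)
  node 2: 0 child(ren)
  node 21: 1 child(ren)
  node 28: 1 child(ren)
  node 39: 2 child(ren)
  node 29: 0 child(ren)
  node 49: 1 child(ren)
  node 41: 0 child(ren)
Matching nodes: [19, 21, 28, 39, 49]
Count of internal (non-leaf) nodes: 5


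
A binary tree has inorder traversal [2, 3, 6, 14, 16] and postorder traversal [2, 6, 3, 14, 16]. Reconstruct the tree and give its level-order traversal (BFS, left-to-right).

Inorder:   [2, 3, 6, 14, 16]
Postorder: [2, 6, 3, 14, 16]
Algorithm: postorder visits root last, so walk postorder right-to-left;
each value is the root of the current inorder slice — split it at that
value, recurse on the right subtree first, then the left.
Recursive splits:
  root=16; inorder splits into left=[2, 3, 6, 14], right=[]
  root=14; inorder splits into left=[2, 3, 6], right=[]
  root=3; inorder splits into left=[2], right=[6]
  root=6; inorder splits into left=[], right=[]
  root=2; inorder splits into left=[], right=[]
Reconstructed level-order: [16, 14, 3, 2, 6]
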